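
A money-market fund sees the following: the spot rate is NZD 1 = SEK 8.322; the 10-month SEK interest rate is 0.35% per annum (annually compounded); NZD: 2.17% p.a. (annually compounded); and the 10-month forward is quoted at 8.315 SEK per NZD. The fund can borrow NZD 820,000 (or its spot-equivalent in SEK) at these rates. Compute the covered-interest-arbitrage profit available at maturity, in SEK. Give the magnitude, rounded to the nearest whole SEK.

T = 10/12 years.
Invest the NZD and cover forward: 820,000 × 1.018050905 × 8.315 = SEK 6,941,376.49.
Convert at spot and invest in SEK: 820,000 × 8.322 × 1.002915817 = SEK 6,843,937.65.
The quoted forward overvalues NZD, so borrow SEK, buy NZD at spot, deposit the NZD at 2.17%, and sell the proceeds forward at 8.315.
Profit = 6,941,376.49 − 6,843,937.65 = SEK 97,439.

SEK 97,439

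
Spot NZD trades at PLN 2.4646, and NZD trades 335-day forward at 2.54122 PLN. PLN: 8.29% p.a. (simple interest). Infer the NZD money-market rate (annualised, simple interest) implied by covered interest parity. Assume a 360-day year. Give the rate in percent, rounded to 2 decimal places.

T = 335/360 years.
F/S = 2.54122/2.4646 = 1.0310882 = (growth of PLN) / (growth of NZD).
The PLN side grows by 1 + 0.0829×335/360 = 1.0771431.
That pins the NZD growth at 1.0446663.
r = (1.0446663 − 1)/(335/360) = 0.048000 → 4.80%.

4.80%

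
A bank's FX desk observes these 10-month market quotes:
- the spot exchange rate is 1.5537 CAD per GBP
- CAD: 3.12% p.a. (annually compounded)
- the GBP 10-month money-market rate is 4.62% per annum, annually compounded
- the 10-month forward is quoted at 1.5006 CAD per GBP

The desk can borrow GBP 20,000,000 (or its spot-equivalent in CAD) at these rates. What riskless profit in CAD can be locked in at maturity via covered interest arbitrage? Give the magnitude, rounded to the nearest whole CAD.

CAD 716,757

T = 10/12 years.
Keep in GBP, deliver into the forward: 20,000,000·1.0383543734·1.5006 = CAD 31,163,091.45.
Swap to CAD now, deposit: 20,000,000·1.5537·1.0259332066 = CAD 31,879,848.46.
The quoted forward undervalues GBP, so borrow GBP, convert to CAD at spot, deposit the CAD at 3.12%, and buy GBP forward at 1.5006 to cover the loan.
The gap between the two covered legs is CAD 716,757.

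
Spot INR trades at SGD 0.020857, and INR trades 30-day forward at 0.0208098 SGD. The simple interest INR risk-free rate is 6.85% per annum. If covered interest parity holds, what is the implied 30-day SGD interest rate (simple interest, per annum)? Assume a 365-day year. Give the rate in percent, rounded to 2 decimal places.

4.08%

T = 30/365 years.
CIP gives F = S · g_SGD/g_INR, so g_SGD/g_INR = 0.0208098/0.020857 = 0.9977370.
The INR side grows by 1 + 0.0685×30/365 = 1.0056301.
So the SGD growth factor = 1.0033544.
(1.0033544 − 1)/T = 0.040812, i.e. 4.08%.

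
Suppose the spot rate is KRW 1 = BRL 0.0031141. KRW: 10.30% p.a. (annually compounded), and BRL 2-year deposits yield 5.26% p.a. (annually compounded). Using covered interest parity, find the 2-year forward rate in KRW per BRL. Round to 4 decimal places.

352.6077

T = 2 years.
BRL accumulates by (1 + 0.0526)^2 = 1.10796676.
KRW accumulates by (1 + 0.1030)^2 = 1.216609.
Forward (BRL per KRW) = 0.0031141 × 1.10796676 / 1.216609 = 0.00283601329.
Quoted the other way: 1/0.00283601329 = 352.6077 KRW per BRL.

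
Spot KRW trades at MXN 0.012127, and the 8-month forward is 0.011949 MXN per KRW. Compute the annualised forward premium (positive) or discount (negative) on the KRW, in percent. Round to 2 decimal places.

-2.20%

T = 8/12 years.
KRW trades forward at -1.46780% vs spot over the period.
Per annum: -0.0146780 / (8/12) = -0.022017 = -2.20%.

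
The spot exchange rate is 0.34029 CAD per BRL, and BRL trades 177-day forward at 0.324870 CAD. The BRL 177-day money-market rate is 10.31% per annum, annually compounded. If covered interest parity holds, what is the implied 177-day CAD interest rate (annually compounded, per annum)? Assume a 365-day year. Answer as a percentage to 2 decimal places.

0.25%

T = 177/365 years.
By CIP, F/S equals the CAD-to-BRL growth ratio: 0.32487/0.34029 = 0.9546857.
The BRL side grows by (1 + 0.1031)^(177/365) = 1.0487339.
That pins the CAD growth at 1.0012113.
r = 1.0012113^(365/177) − 1 = 0.002499 → 0.25%.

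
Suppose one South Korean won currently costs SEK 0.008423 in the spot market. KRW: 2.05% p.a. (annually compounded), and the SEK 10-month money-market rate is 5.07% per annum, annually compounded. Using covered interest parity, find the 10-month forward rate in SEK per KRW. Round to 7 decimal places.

T = 10/12 years.
SEK accumulates by (1 + 0.0507)^(10/12) = 1.0420749.
KRW accumulates by (1 + 0.0205)^(10/12) = 1.0170544.
CIP: F = S · (grow SEK)/(grow KRW) = 0.008423 × 1.0420749/1.0170544 = 0.008630214 SEK per KRW.

0.0086302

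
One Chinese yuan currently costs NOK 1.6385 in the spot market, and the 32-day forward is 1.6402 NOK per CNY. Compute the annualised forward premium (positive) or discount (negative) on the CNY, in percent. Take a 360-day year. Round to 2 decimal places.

+1.17%

T = 32/360 years.
CNY trades forward at +0.10375% vs spot over the period.
Per annum: 0.0010375 / (32/360) = 0.011672 = 1.17%.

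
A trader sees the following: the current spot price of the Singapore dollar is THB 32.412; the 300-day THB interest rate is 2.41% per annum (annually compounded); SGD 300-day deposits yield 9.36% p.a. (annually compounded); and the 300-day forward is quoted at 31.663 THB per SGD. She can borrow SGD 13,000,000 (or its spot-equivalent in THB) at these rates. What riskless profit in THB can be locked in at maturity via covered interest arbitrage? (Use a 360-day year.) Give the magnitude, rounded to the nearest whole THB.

THB 13,682,137

T = 300/360 years.
Keep in SGD, deliver into the forward: 13,000,000·1.07741268548·31.663 = THB 443,483,532.18.
Swap to THB now, deposit: 13,000,000·32.412·1.02004337246 = THB 429,801,395.25.
The quoted forward overvalues SGD, so borrow THB, buy SGD at spot, deposit the SGD at 9.36%, and sell the proceeds forward at 31.663.
The gap between the two covered legs is THB 13,682,137.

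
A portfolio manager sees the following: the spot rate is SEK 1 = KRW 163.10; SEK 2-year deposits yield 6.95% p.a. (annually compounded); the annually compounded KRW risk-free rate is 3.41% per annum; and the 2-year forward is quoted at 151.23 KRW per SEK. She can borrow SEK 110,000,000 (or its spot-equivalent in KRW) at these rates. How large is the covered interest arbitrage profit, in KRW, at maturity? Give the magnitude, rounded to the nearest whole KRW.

T = 2 years.
Route A — deposit SEK, sell forward: 110,000,000 × 1.14383025 × 151.23 = KRW 19,027,959,357.83.
Route B — convert at spot, deposit KRW: 110,000,000 × 163.10 × 1.06936281 = KRW 19,185,438,174.21.
The quoted forward undervalues SEK, so borrow SEK, convert to KRW at spot, deposit the KRW at 3.41%, and buy SEK forward at 151.23 to cover the loan.
The gap between the two covered legs is KRW 157,478,816.

KRW 157,478,816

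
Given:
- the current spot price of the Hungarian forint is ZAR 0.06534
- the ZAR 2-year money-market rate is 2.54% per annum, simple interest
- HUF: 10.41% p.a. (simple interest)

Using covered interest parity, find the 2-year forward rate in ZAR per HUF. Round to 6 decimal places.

T = 2 years.
Growth of 1 ZAR over T: 1 + 0.0254×2 = 1.050800.
HUF growth factor: 1 + 0.1041×2 = 1.208200.
CIP: F = S · (grow ZAR)/(grow HUF) = 0.06534 × 1.050800/1.208200 = 0.05682774 ZAR per HUF.

0.056828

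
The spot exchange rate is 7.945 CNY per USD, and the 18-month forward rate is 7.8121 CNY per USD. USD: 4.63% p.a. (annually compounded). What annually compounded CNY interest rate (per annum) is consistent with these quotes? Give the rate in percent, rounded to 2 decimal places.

T = 18/12 years.
CIP gives F = S · g_CNY/g_USD, so g_CNY/g_USD = 7.8121/7.945 = 0.9832725.
The USD side grows by (1 + 0.0463)^(18/12) = 1.0702478.
That pins the CNY growth at 1.0523452.
r = 1.0523452^(12/18) − 1 = 0.034599 → 3.46%.

3.46%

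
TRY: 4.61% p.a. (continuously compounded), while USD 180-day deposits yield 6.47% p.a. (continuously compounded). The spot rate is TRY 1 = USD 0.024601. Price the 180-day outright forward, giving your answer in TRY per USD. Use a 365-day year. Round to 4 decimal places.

40.2776

T = 180/365 years.
USD accumulates by e^(0.0647×180/365) = 1.03242133.
Growth of 1 TRY over T: e^(0.0461×180/365) = 1.02299464.
CIP: F = S · (grow USD)/(grow TRY) = 0.024601 × 1.03242133/1.02299464 = 0.024827693 USD per TRY.
Invert for TRY per USD: 1 / 0.024827693 = 40.2776.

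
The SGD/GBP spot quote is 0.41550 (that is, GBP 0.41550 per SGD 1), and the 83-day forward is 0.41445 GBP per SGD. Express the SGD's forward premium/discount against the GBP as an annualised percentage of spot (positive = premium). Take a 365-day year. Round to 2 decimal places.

-1.11%

T = 83/365 years.
(F − S)/S = (0.41445 − 0.4155)/0.4155 = -0.0025271.
Per annum: -0.0025271 / (83/365) = -0.011113 = -1.11%.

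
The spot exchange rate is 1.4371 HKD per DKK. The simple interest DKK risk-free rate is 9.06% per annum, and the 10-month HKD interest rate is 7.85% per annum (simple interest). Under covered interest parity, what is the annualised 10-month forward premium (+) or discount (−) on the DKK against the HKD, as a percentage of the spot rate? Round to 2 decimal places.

T = 10/12 years.
No-arbitrage forward: 1.4371 × 1.0654167 / 1.075500 = 1.4236265 HKD/DKK.
Annualised premium = (F − S)/S × (1/T) = (1.4236265 − 1.4371)/1.4371 ÷ (10/12) = -1.13%.

-1.13%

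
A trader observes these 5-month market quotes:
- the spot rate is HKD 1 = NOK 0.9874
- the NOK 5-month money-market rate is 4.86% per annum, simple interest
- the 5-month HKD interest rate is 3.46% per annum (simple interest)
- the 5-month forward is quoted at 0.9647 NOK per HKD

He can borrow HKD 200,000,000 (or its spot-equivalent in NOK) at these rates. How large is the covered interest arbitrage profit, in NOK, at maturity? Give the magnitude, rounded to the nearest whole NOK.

NOK 5,757,418

T = 5/12 years.
Invest the HKD and cover forward: 200,000,000 × 1.01441666667 × 0.9647 = NOK 195,721,551.67.
Convert at spot and invest in NOK: 200,000,000 × 0.9874 × 1.020250 = NOK 201,478,970.00.
The quoted forward undervalues HKD, so borrow HKD, convert to NOK at spot, deposit the NOK at 4.86%, and buy HKD forward at 0.9647 to cover the loan.
Arbitrage profit = |195,721,551.67 − 201,478,970.00| = NOK 5,757,418.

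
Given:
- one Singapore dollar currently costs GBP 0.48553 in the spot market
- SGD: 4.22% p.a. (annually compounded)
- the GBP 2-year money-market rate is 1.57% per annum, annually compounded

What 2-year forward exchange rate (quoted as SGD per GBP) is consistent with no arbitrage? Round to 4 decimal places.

2.1685

T = 2 years.
GBP accumulates by (1 + 0.0157)^2 = 1.0316465.
SGD growth factor: (1 + 0.0422)^2 = 1.0861808.
CIP: F = S · (grow GBP)/(grow SGD) = 0.48553 × 1.0316465/1.0861808 = 0.4611528 GBP per SGD.
Quoted the other way: 1/0.4611528 = 2.1685 SGD per GBP.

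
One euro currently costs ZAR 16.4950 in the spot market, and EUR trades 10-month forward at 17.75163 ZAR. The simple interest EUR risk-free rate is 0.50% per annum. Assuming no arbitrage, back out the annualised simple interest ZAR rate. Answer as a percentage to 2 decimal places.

T = 10/12 years.
CIP gives F = S · g_ZAR/g_EUR, so g_ZAR/g_EUR = 17.75163/16.495 = 1.0761825.
The EUR side grows by 1 + 0.0050×10/12 = 1.0041667.
Hence g_ZAR = 1.0806666.
(1.0806666 − 1)/T = 0.096800, i.e. 9.68%.

9.68%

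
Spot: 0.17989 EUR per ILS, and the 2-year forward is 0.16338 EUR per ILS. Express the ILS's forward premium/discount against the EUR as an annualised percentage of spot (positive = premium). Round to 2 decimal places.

-4.59%

T = 2 years.
(F − S)/S = (0.16338 − 0.17989)/0.17989 = -0.0917783.
×(1/T) gives -4.59% p.a.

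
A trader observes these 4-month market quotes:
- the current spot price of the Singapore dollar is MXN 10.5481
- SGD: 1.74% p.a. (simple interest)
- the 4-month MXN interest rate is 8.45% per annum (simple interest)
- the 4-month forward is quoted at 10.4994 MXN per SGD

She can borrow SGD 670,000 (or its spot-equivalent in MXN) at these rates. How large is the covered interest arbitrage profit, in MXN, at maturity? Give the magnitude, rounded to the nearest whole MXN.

T = 4/12 years.
Route A — deposit SGD, sell forward: 670,000 × 1.005800 × 10.4994 = MXN 7,075,398.67.
Route B — convert at spot, deposit MXN: 670,000 × 10.5481 × 1.028166667 = MXN 7,266,287.23.
The quoted forward undervalues SGD, so borrow SGD, convert to MXN at spot, deposit the MXN at 8.45%, and buy SGD forward at 10.4994 to cover the loan.
Profit = 7,266,287.23 − 7,075,398.67 = MXN 190,889.

MXN 190,889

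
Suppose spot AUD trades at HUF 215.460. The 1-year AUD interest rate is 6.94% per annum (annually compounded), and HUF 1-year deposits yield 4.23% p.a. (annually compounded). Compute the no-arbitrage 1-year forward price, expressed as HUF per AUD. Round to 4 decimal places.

210.0000

T = 1 year.
HUF growth factor: (1 + 0.0423)^1 = 1.042300.
AUD accumulates by (1 + 0.0694)^1 = 1.069400.
CIP: F = S · (grow HUF)/(grow AUD) = 215.46 × 1.042300/1.069400 = 209.999961 HUF per AUD.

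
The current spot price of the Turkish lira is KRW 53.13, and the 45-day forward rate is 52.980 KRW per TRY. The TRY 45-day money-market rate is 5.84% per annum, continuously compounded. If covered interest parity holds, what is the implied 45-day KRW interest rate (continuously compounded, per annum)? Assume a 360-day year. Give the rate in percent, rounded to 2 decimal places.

T = 45/360 years.
F/S = 52.98/53.13 = 0.9971767 = (growth of KRW) / (growth of TRY).
The TRY side grows by e^(0.0584×45/360) = 1.0073267.
So the KRW growth factor = 1.0044827.
Take logs: ln 1.0044827 / (45/360) = 0.035781, so 3.58%.

3.58%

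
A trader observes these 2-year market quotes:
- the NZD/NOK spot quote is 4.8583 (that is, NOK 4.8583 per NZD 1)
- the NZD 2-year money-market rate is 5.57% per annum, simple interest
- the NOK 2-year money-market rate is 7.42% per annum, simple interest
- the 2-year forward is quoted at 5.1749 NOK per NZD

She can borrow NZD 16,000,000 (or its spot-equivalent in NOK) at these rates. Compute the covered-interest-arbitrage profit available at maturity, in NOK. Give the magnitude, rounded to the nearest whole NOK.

T = 2 years.
Route A — deposit NZD, sell forward: 16,000,000 × 1.111400 × 5.1749 = NOK 92,022,141.76.
Route B — convert at spot, deposit NOK: 16,000,000 × 4.8583 × 1.148400 = NOK 89,268,347.52.
The quoted forward overvalues NZD, so borrow NOK, buy NZD at spot, deposit the NZD at 5.57%, and sell the proceeds forward at 5.1749.
Profit = 92,022,141.76 − 89,268,347.52 = NOK 2,753,794.

NOK 2,753,794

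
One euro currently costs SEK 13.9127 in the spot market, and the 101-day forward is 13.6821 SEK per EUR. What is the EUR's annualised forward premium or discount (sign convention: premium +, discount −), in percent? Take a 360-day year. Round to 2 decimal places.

-5.91%

T = 101/360 years.
Period premium: (13.6821 − 13.9127)/13.9127 = -0.0165748.
Per annum: -0.0165748 / (101/360) = -0.059078 = -5.91%.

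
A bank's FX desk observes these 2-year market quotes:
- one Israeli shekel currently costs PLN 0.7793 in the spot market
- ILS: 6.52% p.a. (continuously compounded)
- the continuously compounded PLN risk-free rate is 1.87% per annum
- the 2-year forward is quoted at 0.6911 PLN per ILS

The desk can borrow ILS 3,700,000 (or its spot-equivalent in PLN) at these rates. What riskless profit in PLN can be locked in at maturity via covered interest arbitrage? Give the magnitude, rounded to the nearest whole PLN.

T = 2 years.
Invest the ILS and cover forward: 3,700,000 × 1.139284006 × 0.6911 = PLN 2,913,228.95.
Convert at spot and invest in PLN: 3,700,000 × 0.7793 × 1.038108181 = PLN 2,993,291.51.
The quoted forward undervalues ILS, so borrow ILS, convert to PLN at spot, deposit the PLN at 1.87%, and buy ILS forward at 0.6911 to cover the loan.
Profit = 2,993,291.51 − 2,913,228.95 = PLN 80,063.

PLN 80,063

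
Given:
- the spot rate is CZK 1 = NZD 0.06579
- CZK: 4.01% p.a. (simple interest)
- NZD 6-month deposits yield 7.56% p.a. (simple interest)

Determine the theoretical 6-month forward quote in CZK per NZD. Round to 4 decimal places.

T = 6/12 years.
NZD accumulates by 1 + 0.0756×6/12 = 1.037800.
Growth of 1 CZK over T: 1 + 0.0401×6/12 = 1.020050.
So F = 0.06579 × 1.037800 / 1.020050 = 0.066934819 (NZD/CZK).
Invert for CZK per NZD: 1 / 0.066934819 = 14.9399.

14.9399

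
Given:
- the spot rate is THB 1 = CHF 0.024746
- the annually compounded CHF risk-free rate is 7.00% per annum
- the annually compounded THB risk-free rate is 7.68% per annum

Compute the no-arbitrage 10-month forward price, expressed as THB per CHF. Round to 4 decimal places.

40.6245

T = 10/12 years.
Growth of 1 CHF over T: (1 + 0.0700)^(10/12) = 1.05800198.
THB accumulates by (1 + 0.0768)^(10/12) = 1.06360215.
So F = 0.024746 × 1.05800198 / 1.06360215 = 0.024615705 (CHF/THB).
Invert for THB per CHF: 1 / 0.024615705 = 40.6245.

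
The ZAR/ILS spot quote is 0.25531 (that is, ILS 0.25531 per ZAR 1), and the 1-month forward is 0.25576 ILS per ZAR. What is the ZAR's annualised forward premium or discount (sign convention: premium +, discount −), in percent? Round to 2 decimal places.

T = 1/12 years.
(F − S)/S = (0.25576 − 0.25531)/0.25531 = 0.0017626.
×(1/T) gives 2.12% p.a.

+2.12%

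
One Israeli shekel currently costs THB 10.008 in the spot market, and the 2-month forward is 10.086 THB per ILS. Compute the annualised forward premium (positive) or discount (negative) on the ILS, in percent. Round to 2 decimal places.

+4.68%

T = 2/12 years.
ILS trades forward at +0.77938% vs spot over the period.
Per annum: 0.0077938 / (2/12) = 0.046763 = 4.68%.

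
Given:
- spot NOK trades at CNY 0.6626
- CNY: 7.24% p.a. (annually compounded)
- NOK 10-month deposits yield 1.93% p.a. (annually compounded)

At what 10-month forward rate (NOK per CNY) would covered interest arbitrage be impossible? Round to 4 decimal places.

T = 10/12 years.
Growth of 1 CNY over T: (1 + 0.0724)^(10/12) = 1.0599792.
NOK accumulates by (1 + 0.0193)^(10/12) = 1.0160577.
CIP: F = S · (grow CNY)/(grow NOK) = 0.6626 × 1.0599792/1.0160577 = 0.6912425 CNY per NOK.
Invert for NOK per CNY: 1 / 0.6912425 = 1.4467.

1.4467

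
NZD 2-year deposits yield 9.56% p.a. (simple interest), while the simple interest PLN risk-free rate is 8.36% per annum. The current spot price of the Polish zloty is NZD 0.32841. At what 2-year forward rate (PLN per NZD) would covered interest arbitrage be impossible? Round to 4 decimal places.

T = 2 years.
NZD accumulates by 1 + 0.0956×2 = 1.191200.
Growth of 1 PLN over T: 1 + 0.0836×2 = 1.167200.
CIP: F = S · (grow NZD)/(grow PLN) = 0.32841 × 1.191200/1.167200 = 0.3351628 NZD per PLN.
Invert for PLN per NZD: 1 / 0.3351628 = 2.9836.

2.9836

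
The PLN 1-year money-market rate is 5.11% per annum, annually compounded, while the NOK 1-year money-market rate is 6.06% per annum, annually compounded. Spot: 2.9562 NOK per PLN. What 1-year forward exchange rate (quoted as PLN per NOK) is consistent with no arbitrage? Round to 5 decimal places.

0.33524

T = 1 year.
NOK accumulates by (1 + 0.0606)^1 = 1.060600.
PLN accumulates by (1 + 0.0511)^1 = 1.051100.
Forward (NOK per PLN) = 2.9562 × 1.060600 / 1.051100 = 2.982919.
Invert for PLN per NOK: 1 / 2.982919 = 0.33524.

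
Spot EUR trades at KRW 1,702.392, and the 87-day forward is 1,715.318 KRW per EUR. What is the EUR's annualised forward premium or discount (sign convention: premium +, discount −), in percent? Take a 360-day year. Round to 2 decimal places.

+3.14%

T = 87/360 years.
(F − S)/S = (1715.318 − 1702.392)/1702.392 = 0.0075928.
Annualise by dividing by T: 0.0075928 / (87/360) = 0.031418 → 3.14%.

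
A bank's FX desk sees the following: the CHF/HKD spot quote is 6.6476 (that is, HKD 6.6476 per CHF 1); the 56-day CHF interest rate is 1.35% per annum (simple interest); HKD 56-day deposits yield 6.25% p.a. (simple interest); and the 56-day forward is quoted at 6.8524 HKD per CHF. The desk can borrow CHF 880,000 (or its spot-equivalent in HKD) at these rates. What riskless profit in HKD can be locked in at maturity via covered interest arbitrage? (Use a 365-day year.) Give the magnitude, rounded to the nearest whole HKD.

HKD 136,619

T = 56/365 years.
Invest the CHF and cover forward: 880,000 × 1.002071233 × 6.8524 = HKD 6,042,601.77.
Convert at spot and invest in HKD: 880,000 × 6.6476 × 1.009589041 = HKD 5,905,982.82.
The quoted forward overvalues CHF, so borrow HKD, buy CHF at spot, deposit the CHF at 1.35%, and sell the proceeds forward at 6.8524.
The gap between the two covered legs is HKD 136,619.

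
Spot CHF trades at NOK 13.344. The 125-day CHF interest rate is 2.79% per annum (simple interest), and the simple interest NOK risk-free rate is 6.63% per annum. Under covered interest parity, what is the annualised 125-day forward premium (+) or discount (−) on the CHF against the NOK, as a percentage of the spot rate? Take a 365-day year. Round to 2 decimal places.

+3.80%

T = 125/365 years.
No-arbitrage forward: 13.344 × 1.0227055 / 1.0095548 = 13.517822 NOK/CHF.
(F − S)/S ÷ T = (13.517822 − 13.344)/13.344/(125/365) = 0.038037 → 3.80%.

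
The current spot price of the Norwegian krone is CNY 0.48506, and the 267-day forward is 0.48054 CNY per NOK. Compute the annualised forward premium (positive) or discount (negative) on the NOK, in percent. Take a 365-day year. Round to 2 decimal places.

T = 267/365 years.
Period premium: (0.48054 − 0.48506)/0.48506 = -0.0093184.
Per annum: -0.0093184 / (267/365) = -0.012739 = -1.27%.

-1.27%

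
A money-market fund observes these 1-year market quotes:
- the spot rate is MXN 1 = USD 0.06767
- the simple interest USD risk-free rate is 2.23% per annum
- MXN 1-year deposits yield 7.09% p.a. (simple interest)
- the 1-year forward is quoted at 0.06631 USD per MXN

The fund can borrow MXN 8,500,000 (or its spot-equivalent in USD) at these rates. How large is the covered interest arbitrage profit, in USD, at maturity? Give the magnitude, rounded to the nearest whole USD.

USD 15,575

T = 1 year.
Invest the MXN and cover forward: 8,500,000 × 1.070900 × 0.06631 = USD 603,596.72.
Convert at spot and invest in USD: 8,500,000 × 0.06767 × 1.022300 = USD 588,021.85.
The quoted forward overvalues MXN, so borrow USD, buy MXN at spot, deposit the MXN at 7.09%, and sell the proceeds forward at 0.06631.
The gap between the two covered legs is USD 15,575.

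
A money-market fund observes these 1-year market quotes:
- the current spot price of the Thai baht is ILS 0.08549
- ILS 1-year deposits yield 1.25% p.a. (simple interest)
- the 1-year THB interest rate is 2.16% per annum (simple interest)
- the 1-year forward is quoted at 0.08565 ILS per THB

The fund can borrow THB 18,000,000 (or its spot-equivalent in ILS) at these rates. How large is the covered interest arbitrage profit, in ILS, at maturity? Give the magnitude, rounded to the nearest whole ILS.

T = 1 year.
Keep in THB, deliver into the forward: 18,000,000·1.021600·0.08565 = ILS 1,575,000.72.
Swap to ILS now, deposit: 18,000,000·0.08549·1.012500 = ILS 1,558,055.25.
The quoted forward overvalues THB, so borrow ILS, buy THB at spot, deposit the THB at 2.16%, and sell the proceeds forward at 0.08565.
Profit = 1,575,000.72 − 1,558,055.25 = ILS 16,945.

ILS 16,945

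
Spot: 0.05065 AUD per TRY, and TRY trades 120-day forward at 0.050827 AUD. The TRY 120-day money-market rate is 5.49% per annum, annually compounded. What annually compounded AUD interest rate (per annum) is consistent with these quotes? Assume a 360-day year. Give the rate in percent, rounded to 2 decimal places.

6.60%

T = 120/360 years.
CIP gives F = S · g_AUD/g_TRY, so g_AUD/g_TRY = 0.050827/0.05065 = 1.0034946.
The TRY side grows by (1 + 0.0549)^(120/360) = 1.017975.
So the AUD growth factor = 1.0215324.
r = 1.0215324^(360/120) − 1 = 0.065998 → 6.60%.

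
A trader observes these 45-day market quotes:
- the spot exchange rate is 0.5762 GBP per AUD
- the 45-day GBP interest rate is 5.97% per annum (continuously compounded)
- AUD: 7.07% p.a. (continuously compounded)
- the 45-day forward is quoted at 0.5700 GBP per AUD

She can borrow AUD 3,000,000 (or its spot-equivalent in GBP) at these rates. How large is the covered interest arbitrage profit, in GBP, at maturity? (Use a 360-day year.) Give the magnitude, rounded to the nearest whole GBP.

GBP 16,369

T = 45/360 years.
Route A — deposit AUD, sell forward: 3,000,000 × 1.008876666 × 0.5700 = GBP 1,725,179.10.
Route B — convert at spot, deposit GBP: 3,000,000 × 0.5762 × 1.007490414 = GBP 1,741,547.93.
The quoted forward undervalues AUD, so borrow AUD, convert to GBP at spot, deposit the GBP at 5.97%, and buy AUD forward at 0.5700 to cover the loan.
The gap between the two covered legs is GBP 16,369.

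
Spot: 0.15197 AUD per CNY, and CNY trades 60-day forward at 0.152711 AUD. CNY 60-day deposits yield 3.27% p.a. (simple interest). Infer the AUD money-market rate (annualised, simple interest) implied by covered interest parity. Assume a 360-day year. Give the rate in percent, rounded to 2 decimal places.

6.21%

T = 60/360 years.
By CIP, F/S equals the AUD-to-CNY growth ratio: 0.152711/0.15197 = 1.0048760.
The CNY side grows by 1 + 0.0327×60/360 = 1.005450.
That pins the AUD growth at 1.0103526.
r = (1.0103526 − 1)/(60/360) = 0.062116 → 6.21%.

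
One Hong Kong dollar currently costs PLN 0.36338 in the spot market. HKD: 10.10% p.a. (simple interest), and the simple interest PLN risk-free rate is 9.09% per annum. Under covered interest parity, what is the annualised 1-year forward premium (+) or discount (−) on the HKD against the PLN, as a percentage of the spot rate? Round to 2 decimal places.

T = 1 year.
No-arbitrage forward: 0.36338 × 1.090900 / 1.101000 = 0.36004654 PLN/HKD.
Annualised premium = (F − S)/S × (1/T) = (0.36004654 − 0.36338)/0.36338 ÷ 1 = -0.92%.

-0.92%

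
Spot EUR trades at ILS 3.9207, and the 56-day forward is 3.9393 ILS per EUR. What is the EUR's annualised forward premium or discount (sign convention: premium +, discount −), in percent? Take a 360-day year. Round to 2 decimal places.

+3.05%

T = 56/360 years.
Period premium: (3.9393 − 3.9207)/3.9207 = 0.0047441.
×(1/T) gives 3.05% p.a.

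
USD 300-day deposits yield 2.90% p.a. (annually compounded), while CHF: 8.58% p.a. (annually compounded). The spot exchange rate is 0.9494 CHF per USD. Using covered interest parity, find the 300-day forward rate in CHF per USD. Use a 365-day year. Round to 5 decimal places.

T = 300/365 years.
CHF accumulates by (1 + 0.0858)^(300/365) = 1.0699991.
USD growth factor: (1 + 0.0290)^(300/365) = 1.0237748.
So F = 0.9494 × 1.0699991 / 1.0237748 = 0.9922662 (CHF/USD).

0.99227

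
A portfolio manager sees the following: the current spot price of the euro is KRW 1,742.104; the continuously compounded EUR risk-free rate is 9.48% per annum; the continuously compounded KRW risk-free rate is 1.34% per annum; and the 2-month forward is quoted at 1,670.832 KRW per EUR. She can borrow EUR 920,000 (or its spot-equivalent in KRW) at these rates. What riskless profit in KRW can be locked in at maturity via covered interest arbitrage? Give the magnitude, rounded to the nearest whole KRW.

T = 2/12 years.
Invest the EUR and cover forward: 920,000 × 1.01592547999 × 1670.832 = KRW 1,561,645,537.46.
Convert at spot and invest in KRW: 920,000 × 1742.104 × 1.00223582908 = KRW 1,606,319,123.04.
The quoted forward undervalues EUR, so borrow EUR, convert to KRW at spot, deposit the KRW at 1.34%, and buy EUR forward at 1,670.832 to cover the loan.
Profit = 1,606,319,123.04 − 1,561,645,537.46 = KRW 44,673,586.

KRW 44,673,586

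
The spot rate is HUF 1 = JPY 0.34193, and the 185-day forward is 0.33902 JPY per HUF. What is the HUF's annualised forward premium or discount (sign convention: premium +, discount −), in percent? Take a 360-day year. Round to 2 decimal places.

T = 185/360 years.
(F − S)/S = (0.33902 − 0.34193)/0.34193 = -0.0085105.
Annualise by dividing by T: -0.0085105 / (185/360) = -0.016561 → -1.66%.

-1.66%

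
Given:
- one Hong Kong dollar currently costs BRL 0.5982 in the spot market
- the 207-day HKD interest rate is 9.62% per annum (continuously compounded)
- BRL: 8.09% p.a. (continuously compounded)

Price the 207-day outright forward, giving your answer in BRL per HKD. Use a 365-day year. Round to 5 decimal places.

T = 207/365 years.
Growth of 1 BRL over T: e^(0.0809×207/365) = 1.0469491.
Growth of 1 HKD over T: e^(0.0962×207/365) = 1.0560729.
So F = 0.5982 × 1.0469491 / 1.0560729 = 0.5930319 (BRL/HKD).

0.59303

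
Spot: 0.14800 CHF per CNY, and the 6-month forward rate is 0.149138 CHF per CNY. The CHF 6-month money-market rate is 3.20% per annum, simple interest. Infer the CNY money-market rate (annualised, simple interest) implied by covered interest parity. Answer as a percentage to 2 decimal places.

1.65%

T = 6/12 years.
By CIP, F/S equals the CHF-to-CNY growth ratio: 0.149138/0.148 = 1.0076892.
CHF growth factor: 1 + 0.0320×6/12 = 1.016000.
Hence g_CNY = 1.0082474.
(1.0082474 − 1)/T = 0.016495, i.e. 1.65%.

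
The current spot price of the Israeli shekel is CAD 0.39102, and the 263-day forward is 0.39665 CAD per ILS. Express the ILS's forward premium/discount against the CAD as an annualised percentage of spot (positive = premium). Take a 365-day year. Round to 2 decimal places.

+2.00%

T = 263/365 years.
(F − S)/S = (0.39665 − 0.39102)/0.39102 = 0.0143982.
×(1/T) gives 2.00% p.a.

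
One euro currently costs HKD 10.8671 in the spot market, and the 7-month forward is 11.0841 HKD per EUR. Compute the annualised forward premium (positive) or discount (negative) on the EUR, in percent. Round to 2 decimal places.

+3.42%

T = 7/12 years.
Period premium: (11.0841 − 10.8671)/10.8671 = 0.0199685.
Annualise by dividing by T: 0.0199685 / (7/12) = 0.034232 → 3.42%.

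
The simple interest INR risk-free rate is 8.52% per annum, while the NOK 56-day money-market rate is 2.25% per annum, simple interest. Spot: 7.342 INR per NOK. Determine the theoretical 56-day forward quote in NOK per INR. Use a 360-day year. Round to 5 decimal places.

T = 56/360 years.
INR growth factor: 1 + 0.0852×56/360 = 1.0132533.
NOK accumulates by 1 + 0.0225×56/360 = 1.003500.
So F = 7.342 × 1.0132533 / 1.003500 = 7.413359 (INR/NOK).
Invert for NOK per INR: 1 / 7.413359 = 0.13489.

0.13489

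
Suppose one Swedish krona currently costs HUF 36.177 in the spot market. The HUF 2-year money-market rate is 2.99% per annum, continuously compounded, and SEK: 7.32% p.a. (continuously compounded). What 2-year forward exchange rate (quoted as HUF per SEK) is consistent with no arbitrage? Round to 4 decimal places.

T = 2 years.
HUF growth factor: e^(0.0299×2) = 1.0616242.
SEK growth factor: e^(0.0732×2) = 1.15765916.
CIP: F = S · (grow HUF)/(grow SEK) = 36.177 × 1.0616242/1.15765916 = 33.175895 HUF per SEK.

33.1759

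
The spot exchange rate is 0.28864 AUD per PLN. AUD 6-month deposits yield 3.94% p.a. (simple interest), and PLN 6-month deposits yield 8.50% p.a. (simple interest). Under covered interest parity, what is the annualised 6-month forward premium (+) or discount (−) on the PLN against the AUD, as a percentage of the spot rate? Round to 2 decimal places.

T = 6/12 years.
CIP forward (AUD per PLN) = 0.28864 × 1.019700/1.042500 = 0.28232730.
(F − S)/S ÷ T = (0.28232730 − 0.28864)/0.28864/(6/12) = -0.043741 → -4.37%.

-4.37%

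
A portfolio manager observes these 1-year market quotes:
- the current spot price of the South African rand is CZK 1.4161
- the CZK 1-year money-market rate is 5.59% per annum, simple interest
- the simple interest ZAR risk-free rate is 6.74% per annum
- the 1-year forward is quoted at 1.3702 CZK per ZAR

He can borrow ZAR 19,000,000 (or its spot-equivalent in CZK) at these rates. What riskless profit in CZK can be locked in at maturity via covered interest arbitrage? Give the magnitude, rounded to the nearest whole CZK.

T = 1 year.
Invest the ZAR and cover forward: 19,000,000 × 1.067400 × 1.3702 = CZK 27,788,478.12.
Convert at spot and invest in CZK: 19,000,000 × 1.4161 × 1.055900 = CZK 28,409,939.81.
The quoted forward undervalues ZAR, so borrow ZAR, convert to CZK at spot, deposit the CZK at 5.59%, and buy ZAR forward at 1.3702 to cover the loan.
The gap between the two covered legs is CZK 621,462.

CZK 621,462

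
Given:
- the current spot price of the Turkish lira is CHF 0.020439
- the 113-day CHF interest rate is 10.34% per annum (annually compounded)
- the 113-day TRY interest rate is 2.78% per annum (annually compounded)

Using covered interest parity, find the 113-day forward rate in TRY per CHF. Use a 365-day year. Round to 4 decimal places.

47.8627

T = 113/365 years.
CHF accumulates by (1 + 0.1034)^(113/365) = 1.03093115.
Growth of 1 TRY over T: (1 + 0.0278)^(113/365) = 1.00852525.
Forward (CHF per TRY) = 0.020439 × 1.03093115 / 1.00852525 = 0.020893083.
Invert for TRY per CHF: 1 / 0.020893083 = 47.8627.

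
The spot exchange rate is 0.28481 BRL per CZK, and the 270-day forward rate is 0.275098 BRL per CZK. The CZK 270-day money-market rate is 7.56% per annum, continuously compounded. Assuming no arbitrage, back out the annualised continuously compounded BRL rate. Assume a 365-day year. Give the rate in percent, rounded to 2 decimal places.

T = 270/365 years.
F/S = 0.275098/0.28481 = 0.9659001 = (growth of BRL) / (growth of CZK).
CZK growth factor: e^(0.0756×270/365) = 1.0575166.
That pins the BRL growth at 1.0214554.
Take logs: ln 1.0214554 / (270/365) = 0.028698, so 2.87%.

2.87%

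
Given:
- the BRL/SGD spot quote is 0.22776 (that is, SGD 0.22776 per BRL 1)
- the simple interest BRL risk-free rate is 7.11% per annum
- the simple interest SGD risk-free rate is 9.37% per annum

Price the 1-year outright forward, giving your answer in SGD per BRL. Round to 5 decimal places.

T = 1 year.
SGD growth factor: 1 + 0.0937×1 = 1.093700.
BRL accumulates by 1 + 0.0711×1 = 1.071100.
CIP: F = S · (grow SGD)/(grow BRL) = 0.22776 × 1.093700/1.071100 = 0.2325657 SGD per BRL.

0.23257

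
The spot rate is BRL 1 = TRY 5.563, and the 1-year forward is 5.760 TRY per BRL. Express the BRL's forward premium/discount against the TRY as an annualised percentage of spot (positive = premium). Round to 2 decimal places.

+3.54%

T = 1 year.
Period premium: (5.760 − 5.563)/5.563 = 0.0354125.
Annualise by dividing by T: 0.0354125 / 1 = 0.035412 → 3.54%.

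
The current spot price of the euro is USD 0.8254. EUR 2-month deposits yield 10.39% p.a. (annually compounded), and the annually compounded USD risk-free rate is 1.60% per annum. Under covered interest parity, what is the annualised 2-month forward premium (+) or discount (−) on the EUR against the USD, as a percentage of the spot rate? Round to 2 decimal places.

T = 2/12 years.
F = S · g_USD/g_EUR = 0.8254 × 1.0026491/1.0166114 = 0.8140638.
(F − S)/S ÷ T = (0.8140638 − 0.8254)/0.8254/(2/12) = -0.082405 → -8.24%.

-8.24%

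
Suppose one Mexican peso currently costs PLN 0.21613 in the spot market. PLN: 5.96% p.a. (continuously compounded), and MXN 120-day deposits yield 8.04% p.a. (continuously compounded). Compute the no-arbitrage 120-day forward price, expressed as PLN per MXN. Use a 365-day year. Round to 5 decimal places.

0.21466

T = 120/365 years.
Growth of 1 PLN over T: e^(0.0596×120/365) = 1.0197878.
MXN accumulates by e^(0.0804×120/365) = 1.0267853.
So F = 0.21613 × 1.0197878 / 1.0267853 = 0.2146571 (PLN/MXN).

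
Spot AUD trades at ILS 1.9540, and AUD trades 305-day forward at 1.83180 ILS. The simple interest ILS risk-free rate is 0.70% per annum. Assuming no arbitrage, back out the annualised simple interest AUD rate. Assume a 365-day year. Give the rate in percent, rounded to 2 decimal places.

T = 305/365 years.
By CIP, F/S equals the ILS-to-AUD growth ratio: 1.8318/1.954 = 0.9374616.
ILS growth factor: 1 + 0.0070×305/365 = 1.0058493.
So the AUD growth factor = 1.0729499.
(1.0729499 − 1)/T = 0.087301, i.e. 8.73%.

8.73%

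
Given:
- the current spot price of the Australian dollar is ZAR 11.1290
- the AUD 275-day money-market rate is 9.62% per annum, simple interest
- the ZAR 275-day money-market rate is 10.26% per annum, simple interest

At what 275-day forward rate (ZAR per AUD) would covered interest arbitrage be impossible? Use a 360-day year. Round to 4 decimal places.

11.1797

T = 275/360 years.
Growth of 1 ZAR over T: 1 + 0.1026×275/360 = 1.078375.
AUD growth factor: 1 + 0.0962×275/360 = 1.07348611.
Forward (ZAR per AUD) = 11.129 × 1.078375 / 1.07348611 = 11.179684.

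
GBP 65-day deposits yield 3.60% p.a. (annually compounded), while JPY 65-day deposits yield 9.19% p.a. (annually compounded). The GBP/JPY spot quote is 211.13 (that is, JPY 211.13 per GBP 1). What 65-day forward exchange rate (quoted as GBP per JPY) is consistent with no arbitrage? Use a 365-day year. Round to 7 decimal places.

T = 65/365 years.
JPY accumulates by (1 + 0.0919)^(65/365) = 1.0157801.
Growth of 1 GBP over T: (1 + 0.0360)^(65/365) = 1.0063181.
So F = 211.13 × 1.0157801 / 1.0063181 = 213.1152 (JPY/GBP).
Quoted the other way: 1/213.1152 = 0.0046923 GBP per JPY.

0.0046923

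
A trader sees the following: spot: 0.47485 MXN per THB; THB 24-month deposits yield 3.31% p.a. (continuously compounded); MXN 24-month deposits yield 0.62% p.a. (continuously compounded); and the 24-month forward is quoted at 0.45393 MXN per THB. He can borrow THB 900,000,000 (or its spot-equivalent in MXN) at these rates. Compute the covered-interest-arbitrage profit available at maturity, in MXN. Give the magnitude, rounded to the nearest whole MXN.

T = 2 years.
Route A — deposit THB, sell forward: 900,000,000 × 1.06844038388 × 0.45393 = MXN 436,497,429.11.
Route B — convert at spot, deposit MXN: 900,000,000 × 0.47485 × 1.01247719876 = MXN 432,697,318.05.
The quoted forward overvalues THB, so borrow MXN, buy THB at spot, deposit the THB at 3.31%, and sell the proceeds forward at 0.45393.
Arbitrage profit = |436,497,429.11 − 432,697,318.05| = MXN 3,800,111.

MXN 3,800,111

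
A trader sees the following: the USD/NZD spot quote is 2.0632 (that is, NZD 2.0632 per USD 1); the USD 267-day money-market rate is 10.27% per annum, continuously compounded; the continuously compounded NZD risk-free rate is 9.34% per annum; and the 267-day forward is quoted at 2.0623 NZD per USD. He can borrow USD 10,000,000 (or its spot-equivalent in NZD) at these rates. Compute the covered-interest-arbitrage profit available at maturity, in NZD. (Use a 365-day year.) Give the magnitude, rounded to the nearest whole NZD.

NZD 141,095

T = 267/365 years.
Invest the USD and cover forward: 10,000,000 × 1.078019707 × 2.0623 = NZD 22,232,000.42.
Convert at spot and invest in NZD: 10,000,000 × 2.0632 × 1.0707108136 = NZD 22,090,905.51.
The quoted forward overvalues USD, so borrow NZD, buy USD at spot, deposit the USD at 10.27%, and sell the proceeds forward at 2.0623.
Arbitrage profit = |22,232,000.42 − 22,090,905.51| = NZD 141,095.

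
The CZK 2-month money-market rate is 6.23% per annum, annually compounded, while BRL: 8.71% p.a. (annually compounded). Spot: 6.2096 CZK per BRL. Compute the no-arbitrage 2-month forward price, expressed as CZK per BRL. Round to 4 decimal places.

6.1858

T = 2/12 years.
Growth of 1 CZK over T: (1 + 0.0623)^(2/12) = 1.0101236.
Growth of 1 BRL over T: (1 + 0.0871)^(2/12) = 1.0140163.
Forward (CZK per BRL) = 6.2096 × 1.0101236 / 1.0140163 = 6.185762.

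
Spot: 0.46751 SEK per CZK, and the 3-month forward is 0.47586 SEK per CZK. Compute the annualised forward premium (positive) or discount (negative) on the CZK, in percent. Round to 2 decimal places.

T = 3/12 years.
CZK trades forward at +1.78606% vs spot over the period.
Per annum: 0.0178606 / (3/12) = 0.071442 = 7.14%.

+7.14%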